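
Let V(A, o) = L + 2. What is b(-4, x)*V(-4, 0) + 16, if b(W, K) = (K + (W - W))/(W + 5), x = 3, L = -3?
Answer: 13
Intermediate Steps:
V(A, o) = -1 (V(A, o) = -3 + 2 = -1)
b(W, K) = K/(5 + W) (b(W, K) = (K + 0)/(5 + W) = K/(5 + W))
b(-4, x)*V(-4, 0) + 16 = (3/(5 - 4))*(-1) + 16 = (3/1)*(-1) + 16 = (3*1)*(-1) + 16 = 3*(-1) + 16 = -3 + 16 = 13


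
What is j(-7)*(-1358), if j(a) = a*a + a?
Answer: -57036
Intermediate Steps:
j(a) = a + a² (j(a) = a² + a = a + a²)
j(-7)*(-1358) = -7*(1 - 7)*(-1358) = -7*(-6)*(-1358) = 42*(-1358) = -57036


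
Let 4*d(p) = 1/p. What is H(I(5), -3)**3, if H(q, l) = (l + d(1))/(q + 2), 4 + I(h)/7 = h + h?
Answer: -1/4096 ≈ -0.00024414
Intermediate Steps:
I(h) = -28 + 14*h (I(h) = -28 + 7*(h + h) = -28 + 7*(2*h) = -28 + 14*h)
d(p) = 1/(4*p)
H(q, l) = (1/4 + l)/(2 + q) (H(q, l) = (l + (1/4)/1)/(q + 2) = (l + (1/4)*1)/(2 + q) = (l + 1/4)/(2 + q) = (1/4 + l)/(2 + q))
H(I(5), -3)**3 = ((1/4 - 3)/(2 + (-28 + 14*5)))**3 = (-11/4/(2 + (-28 + 70)))**3 = (-11/4/(2 + 42))**3 = (-11/4/44)**3 = ((1/44)*(-11/4))**3 = (-1/16)**3 = -1/4096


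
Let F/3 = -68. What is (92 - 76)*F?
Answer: -3264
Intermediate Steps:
F = -204 (F = 3*(-68) = -204)
(92 - 76)*F = (92 - 76)*(-204) = 16*(-204) = -3264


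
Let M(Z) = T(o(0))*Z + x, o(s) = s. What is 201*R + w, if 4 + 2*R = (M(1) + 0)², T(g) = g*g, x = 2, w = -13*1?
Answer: -13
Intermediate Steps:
w = -13
T(g) = g²
M(Z) = 2 (M(Z) = 0²*Z + 2 = 0*Z + 2 = 0 + 2 = 2)
R = 0 (R = -2 + (2 + 0)²/2 = -2 + (½)*2² = -2 + (½)*4 = -2 + 2 = 0)
201*R + w = 201*0 - 13 = 0 - 13 = -13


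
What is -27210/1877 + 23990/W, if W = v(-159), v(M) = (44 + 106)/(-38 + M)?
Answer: -887483981/28155 ≈ -31521.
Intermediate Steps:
v(M) = 150/(-38 + M)
W = -150/197 (W = 150/(-38 - 159) = 150/(-197) = 150*(-1/197) = -150/197 ≈ -0.76142)
-27210/1877 + 23990/W = -27210/1877 + 23990/(-150/197) = -27210*1/1877 + 23990*(-197/150) = -27210/1877 - 472603/15 = -887483981/28155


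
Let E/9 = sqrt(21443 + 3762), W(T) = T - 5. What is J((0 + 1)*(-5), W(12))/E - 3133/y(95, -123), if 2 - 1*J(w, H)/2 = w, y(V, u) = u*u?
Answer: -3133/15129 + 14*sqrt(5)/3195 ≈ -0.19729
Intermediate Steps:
y(V, u) = u**2
W(T) = -5 + T
J(w, H) = 4 - 2*w
E = 639*sqrt(5) (E = 9*sqrt(21443 + 3762) = 9*sqrt(25205) = 9*(71*sqrt(5)) = 639*sqrt(5) ≈ 1428.8)
J((0 + 1)*(-5), W(12))/E - 3133/y(95, -123) = (4 - 2*(0 + 1)*(-5))/((639*sqrt(5))) - 3133/((-123)**2) = (4 - 2*(-5))*(sqrt(5)/3195) - 3133/15129 = (4 - 2*(-5))*(sqrt(5)/3195) - 3133*1/15129 = (4 + 10)*(sqrt(5)/3195) - 3133/15129 = 14*(sqrt(5)/3195) - 3133/15129 = 14*sqrt(5)/3195 - 3133/15129 = -3133/15129 + 14*sqrt(5)/3195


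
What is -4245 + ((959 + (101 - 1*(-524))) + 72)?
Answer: -2589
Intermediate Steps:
-4245 + ((959 + (101 - 1*(-524))) + 72) = -4245 + ((959 + (101 + 524)) + 72) = -4245 + ((959 + 625) + 72) = -4245 + (1584 + 72) = -4245 + 1656 = -2589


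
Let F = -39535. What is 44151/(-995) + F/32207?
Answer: -1461308582/32045965 ≈ -45.600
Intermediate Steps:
44151/(-995) + F/32207 = 44151/(-995) - 39535/32207 = 44151*(-1/995) - 39535*1/32207 = -44151/995 - 39535/32207 = -1461308582/32045965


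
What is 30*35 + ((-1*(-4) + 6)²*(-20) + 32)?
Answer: -918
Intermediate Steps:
30*35 + ((-1*(-4) + 6)²*(-20) + 32) = 1050 + ((4 + 6)²*(-20) + 32) = 1050 + (10²*(-20) + 32) = 1050 + (100*(-20) + 32) = 1050 + (-2000 + 32) = 1050 - 1968 = -918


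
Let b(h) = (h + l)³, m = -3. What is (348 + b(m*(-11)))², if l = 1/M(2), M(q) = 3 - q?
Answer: 1572281104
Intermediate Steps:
l = 1 (l = 1/(3 - 1*2) = 1/(3 - 2) = 1/1 = 1)
b(h) = (1 + h)³ (b(h) = (h + 1)³ = (1 + h)³)
(348 + b(m*(-11)))² = (348 + (1 - 3*(-11))³)² = (348 + (1 + 33)³)² = (348 + 34³)² = (348 + 39304)² = 39652² = 1572281104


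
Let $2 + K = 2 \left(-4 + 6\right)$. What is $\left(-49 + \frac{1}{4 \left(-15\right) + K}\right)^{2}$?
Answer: $\frac{8082649}{3364} \approx 2402.7$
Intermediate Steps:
$K = 2$ ($K = -2 + 2 \left(-4 + 6\right) = -2 + 2 \cdot 2 = -2 + 4 = 2$)
$\left(-49 + \frac{1}{4 \left(-15\right) + K}\right)^{2} = \left(-49 + \frac{1}{4 \left(-15\right) + 2}\right)^{2} = \left(-49 + \frac{1}{-60 + 2}\right)^{2} = \left(-49 + \frac{1}{-58}\right)^{2} = \left(-49 - \frac{1}{58}\right)^{2} = \left(- \frac{2843}{58}\right)^{2} = \frac{8082649}{3364}$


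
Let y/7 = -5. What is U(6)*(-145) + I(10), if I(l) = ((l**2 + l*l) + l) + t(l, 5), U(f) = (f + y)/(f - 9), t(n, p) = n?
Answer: -3545/3 ≈ -1181.7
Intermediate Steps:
y = -35 (y = 7*(-5) = -35)
U(f) = (-35 + f)/(-9 + f) (U(f) = (f - 35)/(f - 9) = (-35 + f)/(-9 + f))
I(l) = 2*l + 2*l**2 (I(l) = ((l**2 + l*l) + l) + l = ((l**2 + l**2) + l) + l = (2*l**2 + l) + l = (l + 2*l**2) + l = 2*l + 2*l**2)
U(6)*(-145) + I(10) = ((-35 + 6)/(-9 + 6))*(-145) + 2*10*(1 + 10) = (-29/(-3))*(-145) + 2*10*11 = -1/3*(-29)*(-145) + 220 = (29/3)*(-145) + 220 = -4205/3 + 220 = -3545/3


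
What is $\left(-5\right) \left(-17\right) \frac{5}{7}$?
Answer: $\frac{425}{7} \approx 60.714$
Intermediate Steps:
$\left(-5\right) \left(-17\right) \frac{5}{7} = 85 \cdot 5 \cdot \frac{1}{7} = 85 \cdot \frac{5}{7} = \frac{425}{7}$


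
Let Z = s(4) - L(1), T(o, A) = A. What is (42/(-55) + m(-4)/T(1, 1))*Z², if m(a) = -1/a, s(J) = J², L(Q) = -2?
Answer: -9153/55 ≈ -166.42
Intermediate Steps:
Z = 18 (Z = 4² - 1*(-2) = 16 + 2 = 18)
(42/(-55) + m(-4)/T(1, 1))*Z² = (42/(-55) - 1/(-4)/1)*18² = (42*(-1/55) - 1*(-¼)*1)*324 = (-42/55 + (¼)*1)*324 = (-42/55 + ¼)*324 = -113/220*324 = -9153/55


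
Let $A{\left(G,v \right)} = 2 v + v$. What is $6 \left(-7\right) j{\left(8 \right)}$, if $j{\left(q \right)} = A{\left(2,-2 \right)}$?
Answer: $252$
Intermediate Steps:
$A{\left(G,v \right)} = 3 v$
$j{\left(q \right)} = -6$ ($j{\left(q \right)} = 3 \left(-2\right) = -6$)
$6 \left(-7\right) j{\left(8 \right)} = 6 \left(-7\right) \left(-6\right) = \left(-42\right) \left(-6\right) = 252$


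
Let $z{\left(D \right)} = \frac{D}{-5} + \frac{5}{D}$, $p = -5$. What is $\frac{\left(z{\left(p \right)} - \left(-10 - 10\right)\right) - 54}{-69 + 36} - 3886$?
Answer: $- \frac{128204}{33} \approx -3885.0$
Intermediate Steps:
$z{\left(D \right)} = \frac{5}{D} - \frac{D}{5}$ ($z{\left(D \right)} = D \left(- \frac{1}{5}\right) + \frac{5}{D} = - \frac{D}{5} + \frac{5}{D} = \frac{5}{D} - \frac{D}{5}$)
$\frac{\left(z{\left(p \right)} - \left(-10 - 10\right)\right) - 54}{-69 + 36} - 3886 = \frac{\left(\left(\frac{5}{-5} - -1\right) - \left(-10 - 10\right)\right) - 54}{-69 + 36} - 3886 = \frac{\left(\left(5 \left(- \frac{1}{5}\right) + 1\right) - -20\right) - 54}{-33} - 3886 = \left(\left(\left(-1 + 1\right) + 20\right) - 54\right) \left(- \frac{1}{33}\right) - 3886 = \left(\left(0 + 20\right) - 54\right) \left(- \frac{1}{33}\right) - 3886 = \left(20 - 54\right) \left(- \frac{1}{33}\right) - 3886 = \left(-34\right) \left(- \frac{1}{33}\right) - 3886 = \frac{34}{33} - 3886 = - \frac{128204}{33}$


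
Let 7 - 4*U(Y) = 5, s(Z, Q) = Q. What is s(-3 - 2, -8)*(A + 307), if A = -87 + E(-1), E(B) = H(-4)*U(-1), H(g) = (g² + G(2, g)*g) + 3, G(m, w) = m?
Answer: -1804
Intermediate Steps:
U(Y) = ½ (U(Y) = 7/4 - ¼*5 = 7/4 - 5/4 = ½)
H(g) = 3 + g² + 2*g (H(g) = (g² + 2*g) + 3 = 3 + g² + 2*g)
E(B) = 11/2 (E(B) = (3 + (-4)² + 2*(-4))*(½) = (3 + 16 - 8)*(½) = 11*(½) = 11/2)
A = -163/2 (A = -87 + 11/2 = -163/2 ≈ -81.500)
s(-3 - 2, -8)*(A + 307) = -8*(-163/2 + 307) = -8*451/2 = -1804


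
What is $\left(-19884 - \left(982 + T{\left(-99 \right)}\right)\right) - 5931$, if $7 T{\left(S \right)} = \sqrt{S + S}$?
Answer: $-26797 - \frac{3 i \sqrt{22}}{7} \approx -26797.0 - 2.0102 i$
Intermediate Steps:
$T{\left(S \right)} = \frac{\sqrt{2} \sqrt{S}}{7}$ ($T{\left(S \right)} = \frac{\sqrt{S + S}}{7} = \frac{\sqrt{2 S}}{7} = \frac{\sqrt{2} \sqrt{S}}{7}$)
$\left(-19884 - \left(982 + T{\left(-99 \right)}\right)\right) - 5931 = \left(-19884 - \left(982 + \frac{\sqrt{2} \sqrt{-99}}{7}\right)\right) - 5931 = \left(-19884 - \left(982 + \frac{\sqrt{2} \cdot 3 i \sqrt{11}}{7}\right)\right) - 5931 = \left(-19884 - \left(982 + \frac{3 i \sqrt{22}}{7}\right)\right) - 5931 = \left(-20866 - \frac{3 i \sqrt{22}}{7}\right) - 5931 = -26797 - \frac{3 i \sqrt{22}}{7}$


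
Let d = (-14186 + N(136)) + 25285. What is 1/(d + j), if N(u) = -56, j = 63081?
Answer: 1/74124 ≈ 1.3491e-5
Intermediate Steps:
d = 11043 (d = (-14186 - 56) + 25285 = -14242 + 25285 = 11043)
1/(d + j) = 1/(11043 + 63081) = 1/74124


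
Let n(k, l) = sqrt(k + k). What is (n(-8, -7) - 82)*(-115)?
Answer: 9430 - 460*I ≈ 9430.0 - 460.0*I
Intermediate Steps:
n(k, l) = sqrt(2)*sqrt(k) (n(k, l) = sqrt(2*k) = sqrt(2)*sqrt(k))
(n(-8, -7) - 82)*(-115) = (sqrt(2)*sqrt(-8) - 82)*(-115) = (sqrt(2)*(2*I*sqrt(2)) - 82)*(-115) = (4*I - 82)*(-115) = (-82 + 4*I)*(-115) = 9430 - 460*I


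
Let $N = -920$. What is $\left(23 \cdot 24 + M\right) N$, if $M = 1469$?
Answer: $-1859320$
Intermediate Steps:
$\left(23 \cdot 24 + M\right) N = \left(23 \cdot 24 + 1469\right) \left(-920\right) = \left(552 + 1469\right) \left(-920\right) = 2021 \left(-920\right) = -1859320$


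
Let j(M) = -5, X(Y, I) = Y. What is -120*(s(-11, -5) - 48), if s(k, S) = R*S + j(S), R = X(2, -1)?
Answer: 7560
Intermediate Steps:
R = 2
s(k, S) = -5 + 2*S (s(k, S) = 2*S - 5 = -5 + 2*S)
-120*(s(-11, -5) - 48) = -120*((-5 + 2*(-5)) - 48) = -120*((-5 - 10) - 48) = -120*(-15 - 48) = -120*(-63) = 7560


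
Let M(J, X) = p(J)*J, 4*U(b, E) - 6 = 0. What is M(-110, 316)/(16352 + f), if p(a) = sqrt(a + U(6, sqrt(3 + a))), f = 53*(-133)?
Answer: -55*I*sqrt(434)/9303 ≈ -0.12316*I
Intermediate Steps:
U(b, E) = 3/2 (U(b, E) = 3/2 + (1/4)*0 = 3/2 + 0 = 3/2)
f = -7049
p(a) = sqrt(3/2 + a) (p(a) = sqrt(a + 3/2) = sqrt(3/2 + a))
M(J, X) = J*sqrt(6 + 4*J)/2 (M(J, X) = (sqrt(6 + 4*J)/2)*J = J*sqrt(6 + 4*J)/2)
M(-110, 316)/(16352 + f) = ((1/2)*(-110)*sqrt(6 + 4*(-110)))/(16352 - 7049) = ((1/2)*(-110)*sqrt(6 - 440))/9303 = ((1/2)*(-110)*sqrt(-434))*(1/9303) = ((1/2)*(-110)*(I*sqrt(434)))*(1/9303) = -55*I*sqrt(434)*(1/9303) = -55*I*sqrt(434)/9303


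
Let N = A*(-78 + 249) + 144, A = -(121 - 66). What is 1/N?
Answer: -1/9261 ≈ -0.00010798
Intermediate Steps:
A = -55 (A = -1*55 = -55)
N = -9261 (N = -55*(-78 + 249) + 144 = -55*171 + 144 = -9405 + 144 = -9261)
1/N = 1/(-9261) = -1/9261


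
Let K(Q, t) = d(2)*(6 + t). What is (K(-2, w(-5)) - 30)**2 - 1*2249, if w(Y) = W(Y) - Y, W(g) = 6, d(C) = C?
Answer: -2233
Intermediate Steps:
w(Y) = 6 - Y
K(Q, t) = 12 + 2*t (K(Q, t) = 2*(6 + t) = 12 + 2*t)
(K(-2, w(-5)) - 30)**2 - 1*2249 = ((12 + 2*(6 - 1*(-5))) - 30)**2 - 1*2249 = ((12 + 2*(6 + 5)) - 30)**2 - 2249 = ((12 + 2*11) - 30)**2 - 2249 = ((12 + 22) - 30)**2 - 2249 = (34 - 30)**2 - 2249 = 4**2 - 2249 = 16 - 2249 = -2233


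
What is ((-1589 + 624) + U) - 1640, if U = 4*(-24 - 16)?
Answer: -2765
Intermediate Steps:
U = -160 (U = 4*(-40) = -160)
((-1589 + 624) + U) - 1640 = ((-1589 + 624) - 160) - 1640 = (-965 - 160) - 1640 = -1125 - 1640 = -2765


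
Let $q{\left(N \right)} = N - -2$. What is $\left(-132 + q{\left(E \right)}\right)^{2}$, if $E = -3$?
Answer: $17689$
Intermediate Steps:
$q{\left(N \right)} = 2 + N$ ($q{\left(N \right)} = N + 2 = 2 + N$)
$\left(-132 + q{\left(E \right)}\right)^{2} = \left(-132 + \left(2 - 3\right)\right)^{2} = \left(-132 - 1\right)^{2} = \left(-133\right)^{2} = 17689$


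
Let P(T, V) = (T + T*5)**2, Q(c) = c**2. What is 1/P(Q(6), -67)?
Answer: 1/46656 ≈ 2.1433e-5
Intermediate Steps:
P(T, V) = 36*T**2 (P(T, V) = (T + 5*T)**2 = (6*T)**2 = 36*T**2)
1/P(Q(6), -67) = 1/(36*(6**2)**2) = 1/(36*36**2) = 1/(36*1296) = 1/46656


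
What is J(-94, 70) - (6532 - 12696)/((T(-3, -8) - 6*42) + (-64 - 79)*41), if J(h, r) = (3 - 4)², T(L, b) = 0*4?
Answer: -49/6115 ≈ -0.0080131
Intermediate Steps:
T(L, b) = 0
J(h, r) = 1 (J(h, r) = (-1)² = 1)
J(-94, 70) - (6532 - 12696)/((T(-3, -8) - 6*42) + (-64 - 79)*41) = 1 - (6532 - 12696)/((0 - 6*42) + (-64 - 79)*41) = 1 - (-6164)/((0 - 252) - 143*41) = 1 - (-6164)/(-252 - 5863) = 1 - (-6164)/(-6115) = 1 - (-6164)*(-1)/6115 = 1 - 1*6164/6115 = 1 - 6164/6115 = -49/6115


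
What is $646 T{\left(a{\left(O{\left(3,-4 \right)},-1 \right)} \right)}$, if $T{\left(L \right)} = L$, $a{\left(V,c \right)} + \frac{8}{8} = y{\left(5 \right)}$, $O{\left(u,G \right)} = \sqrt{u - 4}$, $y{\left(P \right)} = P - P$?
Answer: $-646$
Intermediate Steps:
$y{\left(P \right)} = 0$
$O{\left(u,G \right)} = \sqrt{-4 + u}$
$a{\left(V,c \right)} = -1$ ($a{\left(V,c \right)} = -1 + 0 = -1$)
$646 T{\left(a{\left(O{\left(3,-4 \right)},-1 \right)} \right)} = 646 \left(-1\right) = -646$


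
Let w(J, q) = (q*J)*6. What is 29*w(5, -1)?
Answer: -870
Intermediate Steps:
w(J, q) = 6*J*q (w(J, q) = (J*q)*6 = 6*J*q)
29*w(5, -1) = 29*(6*5*(-1)) = 29*(-30) = -870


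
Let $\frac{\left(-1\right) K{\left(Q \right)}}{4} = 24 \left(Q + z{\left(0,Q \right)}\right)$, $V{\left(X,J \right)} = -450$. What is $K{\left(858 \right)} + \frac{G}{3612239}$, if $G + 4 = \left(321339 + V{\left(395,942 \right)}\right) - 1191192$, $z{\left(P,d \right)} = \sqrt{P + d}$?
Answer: $- \frac{297533772259}{3612239} - 96 \sqrt{858} \approx -85180.0$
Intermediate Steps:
$G = -870307$ ($G = -4 + \left(\left(321339 - 450\right) - 1191192\right) = -4 + \left(320889 - 1191192\right) = -4 - 870303 = -870307$)
$K{\left(Q \right)} = - 96 Q - 96 \sqrt{Q}$ ($K{\left(Q \right)} = - 4 \cdot 24 \left(Q + \sqrt{0 + Q}\right) = - 4 \cdot 24 \left(Q + \sqrt{Q}\right) = - 4 \left(24 Q + 24 \sqrt{Q}\right) = - 96 Q - 96 \sqrt{Q}$)
$K{\left(858 \right)} + \frac{G}{3612239} = \left(\left(-96\right) 858 - 96 \sqrt{858}\right) - \frac{870307}{3612239} = \left(-82368 - 96 \sqrt{858}\right) - \frac{870307}{3612239} = - \frac{297533772259}{3612239} - 96 \sqrt{858}$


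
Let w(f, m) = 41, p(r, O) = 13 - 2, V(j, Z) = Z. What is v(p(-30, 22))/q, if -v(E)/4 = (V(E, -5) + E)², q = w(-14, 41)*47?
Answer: -144/1927 ≈ -0.074728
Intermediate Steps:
p(r, O) = 11
q = 1927 (q = 41*47 = 1927)
v(E) = -4*(-5 + E)²
v(p(-30, 22))/q = -4*(-5 + 11)²/1927 = -4*6²*(1/1927) = -4*36*(1/1927) = -144*1/1927 = -144/1927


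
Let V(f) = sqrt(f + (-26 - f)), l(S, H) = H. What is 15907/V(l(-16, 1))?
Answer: -15907*I*sqrt(26)/26 ≈ -3119.6*I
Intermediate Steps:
V(f) = I*sqrt(26) (V(f) = sqrt(-26) = I*sqrt(26))
15907/V(l(-16, 1)) = 15907/((I*sqrt(26))) = 15907*(-I*sqrt(26)/26) = -15907*I*sqrt(26)/26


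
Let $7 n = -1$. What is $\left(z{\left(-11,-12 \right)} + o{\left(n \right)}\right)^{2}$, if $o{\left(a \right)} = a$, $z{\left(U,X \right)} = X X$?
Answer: $\frac{1014049}{49} \approx 20695.0$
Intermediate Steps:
$z{\left(U,X \right)} = X^{2}$
$n = - \frac{1}{7}$ ($n = \frac{1}{7} \left(-1\right) = - \frac{1}{7} \approx -0.14286$)
$\left(z{\left(-11,-12 \right)} + o{\left(n \right)}\right)^{2} = \left(\left(-12\right)^{2} - \frac{1}{7}\right)^{2} = \left(144 - \frac{1}{7}\right)^{2} = \left(\frac{1007}{7}\right)^{2} = \frac{1014049}{49}$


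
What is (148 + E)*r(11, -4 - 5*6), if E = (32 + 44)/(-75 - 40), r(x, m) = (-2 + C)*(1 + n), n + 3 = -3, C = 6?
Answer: -67776/23 ≈ -2946.8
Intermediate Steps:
n = -6 (n = -3 - 3 = -6)
r(x, m) = -20 (r(x, m) = (-2 + 6)*(1 - 6) = 4*(-5) = -20)
E = -76/115 (E = 76/(-115) = 76*(-1/115) = -76/115 ≈ -0.66087)
(148 + E)*r(11, -4 - 5*6) = (148 - 76/115)*(-20) = (16944/115)*(-20) = -67776/23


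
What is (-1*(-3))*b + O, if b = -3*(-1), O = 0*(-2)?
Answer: 9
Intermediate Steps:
O = 0
b = 3
(-1*(-3))*b + O = -1*(-3)*3 + 0 = 3*3 + 0 = 9 + 0 = 9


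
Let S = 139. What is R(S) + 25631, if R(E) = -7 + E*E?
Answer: 44945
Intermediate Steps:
R(E) = -7 + E**2
R(S) + 25631 = (-7 + 139**2) + 25631 = (-7 + 19321) + 25631 = 19314 + 25631 = 44945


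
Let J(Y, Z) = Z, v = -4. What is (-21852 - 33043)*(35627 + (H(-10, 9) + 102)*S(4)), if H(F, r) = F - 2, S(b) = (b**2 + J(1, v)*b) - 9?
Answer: -1911279215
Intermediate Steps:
S(b) = -9 + b**2 - 4*b (S(b) = (b**2 - 4*b) - 9 = -9 + b**2 - 4*b)
H(F, r) = -2 + F
(-21852 - 33043)*(35627 + (H(-10, 9) + 102)*S(4)) = (-21852 - 33043)*(35627 + ((-2 - 10) + 102)*(-9 + 4**2 - 4*4)) = -54895*(35627 + (-12 + 102)*(-9 + 16 - 16)) = -54895*(35627 + 90*(-9)) = -54895*(35627 - 810) = -54895*34817 = -1911279215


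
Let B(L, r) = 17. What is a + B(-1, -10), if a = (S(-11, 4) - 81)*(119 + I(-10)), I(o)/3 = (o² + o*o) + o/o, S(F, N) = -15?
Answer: -69295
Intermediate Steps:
I(o) = 3 + 6*o² (I(o) = 3*((o² + o*o) + o/o) = 3*((o² + o²) + 1) = 3*(2*o² + 1) = 3*(1 + 2*o²) = 3 + 6*o²)
a = -69312 (a = (-15 - 81)*(119 + (3 + 6*(-10)²)) = -96*(119 + (3 + 6*100)) = -96*(119 + (3 + 600)) = -96*(119 + 603) = -96*722 = -69312)
a + B(-1, -10) = -69312 + 17 = -69295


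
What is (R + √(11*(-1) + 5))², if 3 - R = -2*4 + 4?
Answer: (7 + I*√6)² ≈ 43.0 + 34.293*I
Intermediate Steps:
R = 7 (R = 3 - (-2*4 + 4) = 3 - (-8 + 4) = 3 - 1*(-4) = 3 + 4 = 7)
(R + √(11*(-1) + 5))² = (7 + √(11*(-1) + 5))² = (7 + √(-11 + 5))² = (7 + √(-6))² = (7 + I*√6)²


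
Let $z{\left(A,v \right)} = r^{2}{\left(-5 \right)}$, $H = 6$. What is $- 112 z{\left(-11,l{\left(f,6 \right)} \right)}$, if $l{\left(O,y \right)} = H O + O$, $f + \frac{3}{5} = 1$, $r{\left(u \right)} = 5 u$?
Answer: $-70000$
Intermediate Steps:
$f = \frac{2}{5}$ ($f = - \frac{3}{5} + 1 = \frac{2}{5} \approx 0.4$)
$l{\left(O,y \right)} = 7 O$ ($l{\left(O,y \right)} = 6 O + O = 7 O$)
$z{\left(A,v \right)} = 625$ ($z{\left(A,v \right)} = \left(5 \left(-5\right)\right)^{2} = \left(-25\right)^{2} = 625$)
$- 112 z{\left(-11,l{\left(f,6 \right)} \right)} = \left(-112\right) 625 = -70000$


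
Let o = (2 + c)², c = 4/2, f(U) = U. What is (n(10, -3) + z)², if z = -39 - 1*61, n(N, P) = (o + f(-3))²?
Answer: 4761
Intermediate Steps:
c = 2 (c = 4*(½) = 2)
o = 16 (o = (2 + 2)² = 4² = 16)
n(N, P) = 169 (n(N, P) = (16 - 3)² = 13² = 169)
z = -100 (z = -39 - 61 = -100)
(n(10, -3) + z)² = (169 - 100)² = 69² = 4761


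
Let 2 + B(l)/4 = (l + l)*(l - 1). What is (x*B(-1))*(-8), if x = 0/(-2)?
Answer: 0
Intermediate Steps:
B(l) = -8 + 8*l*(-1 + l) (B(l) = -8 + 4*((l + l)*(l - 1)) = -8 + 4*((2*l)*(-1 + l)) = -8 + 4*(2*l*(-1 + l)) = -8 + 8*l*(-1 + l))
x = 0 (x = 0*(-1/2) = 0)
(x*B(-1))*(-8) = (0*(-8 - 8*(-1) + 8*(-1)**2))*(-8) = (0*(-8 + 8 + 8*1))*(-8) = (0*(-8 + 8 + 8))*(-8) = (0*8)*(-8) = 0*(-8) = 0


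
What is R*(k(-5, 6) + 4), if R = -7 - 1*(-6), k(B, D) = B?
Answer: 1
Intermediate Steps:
R = -1 (R = -7 + 6 = -1)
R*(k(-5, 6) + 4) = -(-5 + 4) = -1*(-1) = 1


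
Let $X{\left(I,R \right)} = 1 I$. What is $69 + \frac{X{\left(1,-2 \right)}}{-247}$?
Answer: $\frac{17042}{247} \approx 68.996$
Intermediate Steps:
$X{\left(I,R \right)} = I$
$69 + \frac{X{\left(1,-2 \right)}}{-247} = 69 + 1 \frac{1}{-247} = 69 + 1 \left(- \frac{1}{247}\right) = 69 - \frac{1}{247} = \frac{17042}{247}$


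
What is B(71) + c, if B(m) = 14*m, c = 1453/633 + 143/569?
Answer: 358933214/360177 ≈ 996.55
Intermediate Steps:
c = 917276/360177 (c = 1453*(1/633) + 143*(1/569) = 1453/633 + 143/569 = 917276/360177 ≈ 2.5467)
B(71) + c = 14*71 + 917276/360177 = 994 + 917276/360177 = 358933214/360177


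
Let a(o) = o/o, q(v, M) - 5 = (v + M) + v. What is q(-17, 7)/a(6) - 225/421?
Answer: -9487/421 ≈ -22.534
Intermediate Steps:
q(v, M) = 5 + M + 2*v (q(v, M) = 5 + ((v + M) + v) = 5 + ((M + v) + v) = 5 + (M + 2*v) = 5 + M + 2*v)
a(o) = 1
q(-17, 7)/a(6) - 225/421 = (5 + 7 + 2*(-17))/1 - 225/421 = (5 + 7 - 34)*1 - 225*1/421 = -22*1 - 225/421 = -22 - 225/421 = -9487/421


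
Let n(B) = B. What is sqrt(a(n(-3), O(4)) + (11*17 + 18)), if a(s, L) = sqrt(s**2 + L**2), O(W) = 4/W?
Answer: sqrt(205 + sqrt(10)) ≈ 14.428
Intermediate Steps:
a(s, L) = sqrt(L**2 + s**2)
sqrt(a(n(-3), O(4)) + (11*17 + 18)) = sqrt(sqrt((4/4)**2 + (-3)**2) + (11*17 + 18)) = sqrt(sqrt((4*(1/4))**2 + 9) + (187 + 18)) = sqrt(sqrt(1**2 + 9) + 205) = sqrt(sqrt(1 + 9) + 205) = sqrt(sqrt(10) + 205) = sqrt(205 + sqrt(10))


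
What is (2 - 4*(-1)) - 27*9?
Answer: -237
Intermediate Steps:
(2 - 4*(-1)) - 27*9 = (2 + 4) - 243 = 6 - 243 = -237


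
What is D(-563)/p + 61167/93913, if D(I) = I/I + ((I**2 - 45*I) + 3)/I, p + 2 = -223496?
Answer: 3864349761865/5908507000231 ≈ 0.65403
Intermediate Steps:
p = -223498 (p = -2 - 223496 = -223498)
D(I) = 1 + (3 + I**2 - 45*I)/I
D(-563)/p + 61167/93913 = (-44 - 563 + 3/(-563))/(-223498) + 61167/93913 = (-44 - 563 + 3*(-1/563))*(-1/223498) + 61167*(1/93913) = (-44 - 563 - 3/563)*(-1/223498) + 61167/93913 = -341744/563*(-1/223498) + 61167/93913 = 170872/62914687 + 61167/93913 = 3864349761865/5908507000231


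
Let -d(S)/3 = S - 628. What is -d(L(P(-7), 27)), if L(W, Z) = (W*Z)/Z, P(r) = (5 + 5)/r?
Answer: -13218/7 ≈ -1888.3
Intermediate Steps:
P(r) = 10/r
L(W, Z) = W
d(S) = 1884 - 3*S (d(S) = -3*(S - 628) = -3*(-628 + S) = 1884 - 3*S)
-d(L(P(-7), 27)) = -(1884 - 30/(-7)) = -(1884 - 30*(-1)/7) = -(1884 - 3*(-10/7)) = -(1884 + 30/7) = -1*13218/7 = -13218/7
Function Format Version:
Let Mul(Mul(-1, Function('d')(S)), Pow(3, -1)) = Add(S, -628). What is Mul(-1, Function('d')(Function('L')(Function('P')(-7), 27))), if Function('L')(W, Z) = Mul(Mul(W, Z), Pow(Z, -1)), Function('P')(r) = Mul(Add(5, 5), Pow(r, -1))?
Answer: Rational(-13218, 7) ≈ -1888.3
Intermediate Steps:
Function('P')(r) = Mul(10, Pow(r, -1))
Function('L')(W, Z) = W
Function('d')(S) = Add(1884, Mul(-3, S)) (Function('d')(S) = Mul(-3, Add(S, -628)) = Mul(-3, Add(-628, S)) = Add(1884, Mul(-3, S)))
Mul(-1, Function('d')(Function('L')(Function('P')(-7), 27))) = Mul(-1, Add(1884, Mul(-3, Mul(10, Pow(-7, -1))))) = Mul(-1, Add(1884, Mul(-3, Mul(10, Rational(-1, 7))))) = Mul(-1, Add(1884, Mul(-3, Rational(-10, 7)))) = Mul(-1, Add(1884, Rational(30, 7))) = Mul(-1, Rational(13218, 7)) = Rational(-13218, 7)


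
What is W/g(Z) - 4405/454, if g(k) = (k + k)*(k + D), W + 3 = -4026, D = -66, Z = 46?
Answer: -3138017/417680 ≈ -7.5130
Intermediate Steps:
W = -4029 (W = -3 - 4026 = -4029)
g(k) = 2*k*(-66 + k) (g(k) = (k + k)*(k - 66) = (2*k)*(-66 + k) = 2*k*(-66 + k))
W/g(Z) - 4405/454 = -4029*1/(92*(-66 + 46)) - 4405/454 = -4029/(2*46*(-20)) - 4405*1/454 = -4029/(-1840) - 4405/454 = -4029*(-1/1840) - 4405/454 = 4029/1840 - 4405/454 = -3138017/417680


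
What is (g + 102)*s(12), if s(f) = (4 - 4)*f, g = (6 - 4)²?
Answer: 0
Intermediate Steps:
g = 4 (g = 2² = 4)
s(f) = 0 (s(f) = 0*f = 0)
(g + 102)*s(12) = (4 + 102)*0 = 106*0 = 0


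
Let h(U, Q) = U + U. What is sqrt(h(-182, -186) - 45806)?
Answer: 9*I*sqrt(570) ≈ 214.87*I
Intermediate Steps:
h(U, Q) = 2*U
sqrt(h(-182, -186) - 45806) = sqrt(2*(-182) - 45806) = sqrt(-364 - 45806) = sqrt(-46170) = 9*I*sqrt(570)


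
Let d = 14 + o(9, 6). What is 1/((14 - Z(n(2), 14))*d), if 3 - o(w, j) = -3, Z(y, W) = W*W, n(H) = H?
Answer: -1/3640 ≈ -0.00027473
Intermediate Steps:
Z(y, W) = W²
o(w, j) = 6 (o(w, j) = 3 - 1*(-3) = 3 + 3 = 6)
d = 20 (d = 14 + 6 = 20)
1/((14 - Z(n(2), 14))*d) = 1/((14 - 1*14²)*20) = 1/((14 - 1*196)*20) = 1/((14 - 196)*20) = 1/(-182*20) = 1/(-3640) = -1/3640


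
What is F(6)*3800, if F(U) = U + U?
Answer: 45600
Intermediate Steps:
F(U) = 2*U
F(6)*3800 = (2*6)*3800 = 12*3800 = 45600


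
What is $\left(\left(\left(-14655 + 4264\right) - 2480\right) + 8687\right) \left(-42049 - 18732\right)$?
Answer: $254307704$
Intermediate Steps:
$\left(\left(\left(-14655 + 4264\right) - 2480\right) + 8687\right) \left(-42049 - 18732\right) = \left(\left(-10391 - 2480\right) + 8687\right) \left(-60781\right) = \left(-12871 + 8687\right) \left(-60781\right) = \left(-4184\right) \left(-60781\right) = 254307704$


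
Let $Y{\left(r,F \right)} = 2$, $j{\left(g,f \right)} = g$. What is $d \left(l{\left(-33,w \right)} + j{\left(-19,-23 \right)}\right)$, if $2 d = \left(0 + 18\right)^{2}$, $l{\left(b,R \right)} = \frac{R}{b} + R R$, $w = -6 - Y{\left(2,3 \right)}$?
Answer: $\frac{80622}{11} \approx 7329.3$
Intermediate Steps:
$w = -8$ ($w = -6 - 2 = -8$)
$l{\left(b,R \right)} = R^{2} + \frac{R}{b}$ ($l{\left(b,R \right)} = \frac{R}{b} + R^{2} = R^{2} + \frac{R}{b}$)
$d = 162$ ($d = \frac{\left(0 + 18\right)^{2}}{2} = \frac{18^{2}}{2} = \frac{1}{2} \cdot 324 = 162$)
$d \left(l{\left(-33,w \right)} + j{\left(-19,-23 \right)}\right) = 162 \left(\left(\left(-8\right)^{2} - \frac{8}{-33}\right) - 19\right) = 162 \left(\left(64 - - \frac{8}{33}\right) - 19\right) = 162 \left(\left(64 + \frac{8}{33}\right) - 19\right) = 162 \left(\frac{2120}{33} - 19\right) = 162 \cdot \frac{1493}{33} = \frac{80622}{11}$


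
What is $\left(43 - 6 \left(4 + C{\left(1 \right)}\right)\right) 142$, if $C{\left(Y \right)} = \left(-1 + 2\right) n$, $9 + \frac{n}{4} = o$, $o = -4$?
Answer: $47002$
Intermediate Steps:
$n = -52$ ($n = -36 + 4 \left(-4\right) = -36 - 16 = -52$)
$C{\left(Y \right)} = -52$ ($C{\left(Y \right)} = \left(-1 + 2\right) \left(-52\right) = 1 \left(-52\right) = -52$)
$\left(43 - 6 \left(4 + C{\left(1 \right)}\right)\right) 142 = \left(43 - 6 \left(4 - 52\right)\right) 142 = \left(43 - -288\right) 142 = \left(43 + 288\right) 142 = 331 \cdot 142 = 47002$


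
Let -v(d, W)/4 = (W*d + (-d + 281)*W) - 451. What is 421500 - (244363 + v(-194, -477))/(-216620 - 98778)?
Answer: 132941039315/315398 ≈ 4.2150e+5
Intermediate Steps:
v(d, W) = 1804 - 4*W*d - 4*W*(281 - d) (v(d, W) = -4*((W*d + (-d + 281)*W) - 451) = -4*((W*d + (281 - d)*W) - 451) = -4*((W*d + W*(281 - d)) - 451) = -4*(-451 + W*d + W*(281 - d)) = 1804 - 4*W*d - 4*W*(281 - d))
421500 - (244363 + v(-194, -477))/(-216620 - 98778) = 421500 - (244363 + (1804 - 1124*(-477)))/(-216620 - 98778) = 421500 - (244363 + (1804 + 536148))/(-315398) = 421500 - (244363 + 537952)*(-1)/315398 = 421500 - 782315*(-1)/315398 = 421500 - 1*(-782315/315398) = 421500 + 782315/315398 = 132941039315/315398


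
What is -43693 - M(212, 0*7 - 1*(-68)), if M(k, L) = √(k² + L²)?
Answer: -43693 - 4*√3098 ≈ -43916.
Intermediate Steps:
M(k, L) = √(L² + k²)
-43693 - M(212, 0*7 - 1*(-68)) = -43693 - √((0*7 - 1*(-68))² + 212²) = -43693 - √((0 + 68)² + 44944) = -43693 - √(68² + 44944) = -43693 - √(4624 + 44944) = -43693 - √49568 = -43693 - 4*√3098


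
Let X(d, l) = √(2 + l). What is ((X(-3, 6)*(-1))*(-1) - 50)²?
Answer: 2508 - 200*√2 ≈ 2225.2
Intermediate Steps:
((X(-3, 6)*(-1))*(-1) - 50)² = ((√(2 + 6)*(-1))*(-1) - 50)² = ((√8*(-1))*(-1) - 50)² = (((2*√2)*(-1))*(-1) - 50)² = (-2*√2*(-1) - 50)² = (2*√2 - 50)² = (-50 + 2*√2)²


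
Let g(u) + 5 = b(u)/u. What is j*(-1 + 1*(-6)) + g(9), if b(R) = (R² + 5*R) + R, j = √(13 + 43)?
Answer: 10 - 14*√14 ≈ -42.383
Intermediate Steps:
j = 2*√14 (j = √56 = 2*√14 ≈ 7.4833)
b(R) = R² + 6*R
g(u) = 1 + u (g(u) = -5 + (u*(6 + u))/u = -5 + (6 + u) = 1 + u)
j*(-1 + 1*(-6)) + g(9) = (2*√14)*(-1 + 1*(-6)) + (1 + 9) = (2*√14)*(-1 - 6) + 10 = (2*√14)*(-7) + 10 = -14*√14 + 10 = 10 - 14*√14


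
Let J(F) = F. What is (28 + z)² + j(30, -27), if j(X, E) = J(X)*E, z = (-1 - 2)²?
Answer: 559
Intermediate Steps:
z = 9 (z = (-3)² = 9)
j(X, E) = E*X (j(X, E) = X*E = E*X)
(28 + z)² + j(30, -27) = (28 + 9)² - 27*30 = 37² - 810 = 1369 - 810 = 559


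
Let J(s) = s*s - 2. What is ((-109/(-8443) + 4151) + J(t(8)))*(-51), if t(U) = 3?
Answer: -1790411253/8443 ≈ -2.1206e+5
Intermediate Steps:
J(s) = -2 + s² (J(s) = s² - 2 = -2 + s²)
((-109/(-8443) + 4151) + J(t(8)))*(-51) = ((-109/(-8443) + 4151) + (-2 + 3²))*(-51) = ((-109*(-1/8443) + 4151) + (-2 + 9))*(-51) = ((109/8443 + 4151) + 7)*(-51) = (35047002/8443 + 7)*(-51) = (35106103/8443)*(-51) = -1790411253/8443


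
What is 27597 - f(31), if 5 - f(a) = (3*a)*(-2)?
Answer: 27406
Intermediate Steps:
f(a) = 5 + 6*a (f(a) = 5 - 3*a*(-2) = 5 - (-6)*a = 5 + 6*a)
27597 - f(31) = 27597 - (5 + 6*31) = 27597 - (5 + 186) = 27597 - 1*191 = 27597 - 191 = 27406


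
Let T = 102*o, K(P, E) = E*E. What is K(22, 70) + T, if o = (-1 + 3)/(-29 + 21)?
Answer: 9749/2 ≈ 4874.5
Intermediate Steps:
K(P, E) = E²
o = -¼ (o = 2/(-8) = 2*(-⅛) = -¼ ≈ -0.25000)
T = -51/2 (T = 102*(-¼) = -51/2 ≈ -25.500)
K(22, 70) + T = 70² - 51/2 = 4900 - 51/2 = 9749/2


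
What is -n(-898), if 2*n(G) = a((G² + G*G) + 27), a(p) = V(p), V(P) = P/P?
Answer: -½ ≈ -0.50000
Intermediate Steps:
V(P) = 1
a(p) = 1
n(G) = ½ (n(G) = (½)*1 = ½)
-n(-898) = -1*½ = -½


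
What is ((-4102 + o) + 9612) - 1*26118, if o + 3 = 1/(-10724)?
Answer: -221032365/10724 ≈ -20611.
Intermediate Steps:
o = -32173/10724 (o = -3 + 1/(-10724) = -3 - 1/10724 = -32173/10724 ≈ -3.0001)
((-4102 + o) + 9612) - 1*26118 = ((-4102 - 32173/10724) + 9612) - 1*26118 = (-44022021/10724 + 9612) - 26118 = 59057067/10724 - 26118 = -221032365/10724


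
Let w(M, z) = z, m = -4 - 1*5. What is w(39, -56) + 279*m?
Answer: -2567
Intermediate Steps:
m = -9 (m = -4 - 5 = -9)
w(39, -56) + 279*m = -56 + 279*(-9) = -56 - 2511 = -2567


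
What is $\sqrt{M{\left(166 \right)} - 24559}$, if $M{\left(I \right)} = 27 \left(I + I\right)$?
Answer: $i \sqrt{15595} \approx 124.88 i$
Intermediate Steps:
$M{\left(I \right)} = 54 I$ ($M{\left(I \right)} = 27 \cdot 2 I = 54 I$)
$\sqrt{M{\left(166 \right)} - 24559} = \sqrt{54 \cdot 166 - 24559} = \sqrt{8964 - 24559} = \sqrt{-15595} = i \sqrt{15595}$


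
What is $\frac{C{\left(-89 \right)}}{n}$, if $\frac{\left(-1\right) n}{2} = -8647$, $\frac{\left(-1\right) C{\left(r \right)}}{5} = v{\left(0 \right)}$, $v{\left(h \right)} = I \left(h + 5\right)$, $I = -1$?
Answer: $\frac{25}{17294} \approx 0.0014456$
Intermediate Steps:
$v{\left(h \right)} = -5 - h$ ($v{\left(h \right)} = - (h + 5) = - (5 + h) = -5 - h$)
$C{\left(r \right)} = 25$ ($C{\left(r \right)} = - 5 \left(-5 - 0\right) = - 5 \left(-5 + 0\right) = \left(-5\right) \left(-5\right) = 25$)
$n = 17294$ ($n = \left(-2\right) \left(-8647\right) = 17294$)
$\frac{C{\left(-89 \right)}}{n} = \frac{25}{17294}$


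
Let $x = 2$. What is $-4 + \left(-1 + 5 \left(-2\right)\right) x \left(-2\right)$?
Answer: $40$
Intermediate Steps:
$-4 + \left(-1 + 5 \left(-2\right)\right) x \left(-2\right) = -4 + \left(-1 + 5 \left(-2\right)\right) 2 \left(-2\right) = -4 + \left(-1 - 10\right) \left(-4\right) = -4 - -44 = -4 + 44 = 40$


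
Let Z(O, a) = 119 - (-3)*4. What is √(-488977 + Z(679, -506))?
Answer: I*√488846 ≈ 699.17*I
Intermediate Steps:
Z(O, a) = 131 (Z(O, a) = 119 - 1*(-12) = 119 + 12 = 131)
√(-488977 + Z(679, -506)) = √(-488977 + 131) = √(-488846) = I*√488846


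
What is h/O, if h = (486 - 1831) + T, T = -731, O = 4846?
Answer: -1038/2423 ≈ -0.42839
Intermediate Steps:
h = -2076 (h = (486 - 1831) - 731 = -1345 - 731 = -2076)
h/O = -2076/4846 = -2076*1/4846 = -1038/2423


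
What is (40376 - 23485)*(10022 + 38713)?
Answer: 823182885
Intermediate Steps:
(40376 - 23485)*(10022 + 38713) = 16891*48735 = 823182885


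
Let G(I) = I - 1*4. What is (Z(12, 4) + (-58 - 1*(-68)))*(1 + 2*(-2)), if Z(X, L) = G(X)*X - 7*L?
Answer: -234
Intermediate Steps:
G(I) = -4 + I (G(I) = I - 4 = -4 + I)
Z(X, L) = -7*L + X*(-4 + X) (Z(X, L) = (-4 + X)*X - 7*L = X*(-4 + X) - 7*L = -7*L + X*(-4 + X))
(Z(12, 4) + (-58 - 1*(-68)))*(1 + 2*(-2)) = ((-7*4 + 12*(-4 + 12)) + (-58 - 1*(-68)))*(1 + 2*(-2)) = ((-28 + 12*8) + (-58 + 68))*(1 - 4) = ((-28 + 96) + 10)*(-3) = (68 + 10)*(-3) = 78*(-3) = -234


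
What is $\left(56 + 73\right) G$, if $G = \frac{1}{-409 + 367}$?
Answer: $- \frac{43}{14} \approx -3.0714$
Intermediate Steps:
$G = - \frac{1}{42}$ ($G = \frac{1}{-42} = - \frac{1}{42} \approx -0.02381$)
$\left(56 + 73\right) G = \left(56 + 73\right) \left(- \frac{1}{42}\right) = 129 \left(- \frac{1}{42}\right) = - \frac{43}{14}$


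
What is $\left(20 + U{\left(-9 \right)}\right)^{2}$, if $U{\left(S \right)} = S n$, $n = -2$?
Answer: $1444$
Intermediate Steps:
$U{\left(S \right)} = - 2 S$ ($U{\left(S \right)} = S \left(-2\right) = - 2 S$)
$\left(20 + U{\left(-9 \right)}\right)^{2} = \left(20 - -18\right)^{2} = \left(20 + 18\right)^{2} = 38^{2} = 1444$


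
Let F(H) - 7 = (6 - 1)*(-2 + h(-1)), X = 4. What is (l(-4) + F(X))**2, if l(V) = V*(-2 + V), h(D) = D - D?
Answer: 441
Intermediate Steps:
h(D) = 0
F(H) = -3 (F(H) = 7 + (6 - 1)*(-2 + 0) = 7 + 5*(-2) = 7 - 10 = -3)
(l(-4) + F(X))**2 = (-4*(-2 - 4) - 3)**2 = (-4*(-6) - 3)**2 = (24 - 3)**2 = 21**2 = 441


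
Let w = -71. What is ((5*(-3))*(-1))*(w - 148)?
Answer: -3285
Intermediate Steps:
((5*(-3))*(-1))*(w - 148) = ((5*(-3))*(-1))*(-71 - 148) = -15*(-1)*(-219) = 15*(-219) = -3285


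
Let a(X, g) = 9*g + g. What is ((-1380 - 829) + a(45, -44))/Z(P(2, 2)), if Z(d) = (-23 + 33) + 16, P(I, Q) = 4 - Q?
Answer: -2649/26 ≈ -101.88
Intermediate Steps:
a(X, g) = 10*g
Z(d) = 26 (Z(d) = 10 + 16 = 26)
((-1380 - 829) + a(45, -44))/Z(P(2, 2)) = ((-1380 - 829) + 10*(-44))/26 = (-2209 - 440)*(1/26) = -2649*1/26 = -2649/26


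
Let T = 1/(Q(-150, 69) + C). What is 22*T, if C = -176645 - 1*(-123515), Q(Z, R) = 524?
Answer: -11/26303 ≈ -0.00041820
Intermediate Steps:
C = -53130 (C = -176645 + 123515 = -53130)
T = -1/52606 (T = 1/(524 - 53130) = 1/(-52606) = -1/52606 ≈ -1.9009e-5)
22*T = 22*(-1/52606) = -11/26303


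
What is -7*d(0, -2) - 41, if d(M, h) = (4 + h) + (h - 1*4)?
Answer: -13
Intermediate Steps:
d(M, h) = 2*h (d(M, h) = (4 + h) + (h - 4) = (4 + h) + (-4 + h) = 2*h)
-7*d(0, -2) - 41 = -14*(-2) - 41 = -7*(-4) - 41 = 28 - 41 = -13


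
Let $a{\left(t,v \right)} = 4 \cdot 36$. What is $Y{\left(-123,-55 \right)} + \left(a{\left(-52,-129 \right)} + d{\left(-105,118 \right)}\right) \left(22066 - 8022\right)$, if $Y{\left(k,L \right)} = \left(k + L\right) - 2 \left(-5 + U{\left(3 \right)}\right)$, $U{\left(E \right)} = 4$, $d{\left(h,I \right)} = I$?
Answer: $3679352$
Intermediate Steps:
$a{\left(t,v \right)} = 144$
$Y{\left(k,L \right)} = 2 + L + k$ ($Y{\left(k,L \right)} = \left(k + L\right) - 2 \left(-5 + 4\right) = \left(L + k\right) - -2 = \left(L + k\right) + 2 = 2 + L + k$)
$Y{\left(-123,-55 \right)} + \left(a{\left(-52,-129 \right)} + d{\left(-105,118 \right)}\right) \left(22066 - 8022\right) = \left(2 - 55 - 123\right) + \left(144 + 118\right) \left(22066 - 8022\right) = -176 + 262 \cdot 14044 = -176 + 3679528 = 3679352$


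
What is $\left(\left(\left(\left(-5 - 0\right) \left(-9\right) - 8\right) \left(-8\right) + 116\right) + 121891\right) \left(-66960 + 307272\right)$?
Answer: $29248613832$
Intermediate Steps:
$\left(\left(\left(\left(-5 - 0\right) \left(-9\right) - 8\right) \left(-8\right) + 116\right) + 121891\right) \left(-66960 + 307272\right) = \left(\left(\left(\left(-5 + 0\right) \left(-9\right) - 8\right) \left(-8\right) + 116\right) + 121891\right) 240312 = \left(\left(\left(\left(-5\right) \left(-9\right) - 8\right) \left(-8\right) + 116\right) + 121891\right) 240312 = \left(\left(\left(45 - 8\right) \left(-8\right) + 116\right) + 121891\right) 240312 = \left(\left(37 \left(-8\right) + 116\right) + 121891\right) 240312 = \left(\left(-296 + 116\right) + 121891\right) 240312 = \left(-180 + 121891\right) 240312 = 121711 \cdot 240312 = 29248613832$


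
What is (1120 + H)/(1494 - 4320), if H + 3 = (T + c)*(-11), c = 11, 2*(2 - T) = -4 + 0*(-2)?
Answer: -476/1413 ≈ -0.33687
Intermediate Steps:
T = 4 (T = 2 - (-4 + 0*(-2))/2 = 2 - (-4 + 0)/2 = 2 - 1/2*(-4) = 2 + 2 = 4)
H = -168 (H = -3 + (4 + 11)*(-11) = -3 + 15*(-11) = -3 - 165 = -168)
(1120 + H)/(1494 - 4320) = (1120 - 168)/(1494 - 4320) = 952/(-2826) = 952*(-1/2826) = -476/1413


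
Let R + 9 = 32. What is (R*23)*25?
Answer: 13225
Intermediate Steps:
R = 23 (R = -9 + 32 = 23)
(R*23)*25 = (23*23)*25 = 529*25 = 13225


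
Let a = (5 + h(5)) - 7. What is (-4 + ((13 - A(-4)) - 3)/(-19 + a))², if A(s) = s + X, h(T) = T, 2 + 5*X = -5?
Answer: 157609/6400 ≈ 24.626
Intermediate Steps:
X = -7/5 (X = -⅖ + (⅕)*(-5) = -⅖ - 1 = -7/5 ≈ -1.4000)
A(s) = -7/5 + s (A(s) = s - 7/5 = -7/5 + s)
a = 3 (a = (5 + 5) - 7 = 10 - 7 = 3)
(-4 + ((13 - A(-4)) - 3)/(-19 + a))² = (-4 + ((13 - (-7/5 - 4)) - 3)/(-19 + 3))² = (-4 + ((13 - 1*(-27/5)) - 3)/(-16))² = (-4 + ((13 + 27/5) - 3)*(-1/16))² = (-4 + (92/5 - 3)*(-1/16))² = (-4 + (77/5)*(-1/16))² = (-4 - 77/80)² = (-397/80)² = 157609/6400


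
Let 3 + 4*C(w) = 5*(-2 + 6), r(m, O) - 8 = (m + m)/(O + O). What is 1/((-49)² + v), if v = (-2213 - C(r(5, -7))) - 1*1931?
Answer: -4/6989 ≈ -0.00057233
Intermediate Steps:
r(m, O) = 8 + m/O (r(m, O) = 8 + (m + m)/(O + O) = 8 + (2*m)/((2*O)) = 8 + (2*m)*(1/(2*O)) = 8 + m/O)
C(w) = 17/4 (C(w) = -¾ + (5*(-2 + 6))/4 = -¾ + (5*4)/4 = -¾ + (¼)*20 = -¾ + 5 = 17/4)
v = -16593/4 (v = (-2213 - 1*17/4) - 1*1931 = (-2213 - 17/4) - 1931 = -8869/4 - 1931 = -16593/4 ≈ -4148.3)
1/((-49)² + v) = 1/((-49)² - 16593/4) = 1/(2401 - 16593/4) = 1/(-6989/4) = -4/6989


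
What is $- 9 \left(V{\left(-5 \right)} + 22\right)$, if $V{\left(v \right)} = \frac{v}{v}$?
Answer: $-207$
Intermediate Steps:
$V{\left(v \right)} = 1$
$- 9 \left(V{\left(-5 \right)} + 22\right) = - 9 \left(1 + 22\right) = \left(-9\right) 23 = -207$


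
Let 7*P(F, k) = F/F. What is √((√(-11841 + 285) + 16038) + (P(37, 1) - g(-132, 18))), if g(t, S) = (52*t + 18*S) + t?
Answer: √(1112797 + 294*I*√321)/7 ≈ 150.7 + 0.35667*I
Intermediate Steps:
P(F, k) = ⅐ (P(F, k) = (F/F)/7 = (⅐)*1 = ⅐)
g(t, S) = 18*S + 53*t (g(t, S) = (18*S + 52*t) + t = 18*S + 53*t)
√((√(-11841 + 285) + 16038) + (P(37, 1) - g(-132, 18))) = √((√(-11841 + 285) + 16038) + (⅐ - (18*18 + 53*(-132)))) = √((√(-11556) + 16038) + (⅐ - (324 - 6996))) = √((6*I*√321 + 16038) + (⅐ - 1*(-6672))) = √((16038 + 6*I*√321) + (⅐ + 6672)) = √((16038 + 6*I*√321) + 46705/7) = √(158971/7 + 6*I*√321)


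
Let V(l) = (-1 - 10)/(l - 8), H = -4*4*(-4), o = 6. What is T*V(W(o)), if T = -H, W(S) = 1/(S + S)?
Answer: -8448/95 ≈ -88.926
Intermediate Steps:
H = 64 (H = -16*(-4) = 64)
W(S) = 1/(2*S)
T = -64 (T = -1*64 = -64)
V(l) = -11/(-8 + l)
T*V(W(o)) = -(-704)/(-8 + (½)/6) = -(-704)/(-8 + (½)*(⅙)) = -(-704)/(-8 + 1/12) = -(-704)/(-95/12) = -(-704)*(-12)/95 = -64*132/95 = -8448/95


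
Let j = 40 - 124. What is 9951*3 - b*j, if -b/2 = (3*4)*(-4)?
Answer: 37917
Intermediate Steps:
b = 96 (b = -2*3*4*(-4) = -24*(-4) = -2*(-48) = 96)
j = -84
9951*3 - b*j = 9951*3 - 96*(-84) = 29853 - 1*(-8064) = 29853 + 8064 = 37917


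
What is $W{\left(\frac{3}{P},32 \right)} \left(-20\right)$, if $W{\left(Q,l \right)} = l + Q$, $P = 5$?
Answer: $-652$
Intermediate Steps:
$W{\left(Q,l \right)} = Q + l$
$W{\left(\frac{3}{P},32 \right)} \left(-20\right) = \left(\frac{3}{5} + 32\right) \left(-20\right) = \frac{163}{5} \left(-20\right) = -652$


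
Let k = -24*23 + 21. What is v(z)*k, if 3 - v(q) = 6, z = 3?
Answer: 1593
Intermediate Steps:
v(q) = -3 (v(q) = 3 - 1*6 = 3 - 6 = -3)
k = -531 (k = -552 + 21 = -531)
v(z)*k = -3*(-531) = 1593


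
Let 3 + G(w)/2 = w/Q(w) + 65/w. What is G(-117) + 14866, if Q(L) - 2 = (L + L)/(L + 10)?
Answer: 29842849/2016 ≈ 14803.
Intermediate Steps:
Q(L) = 2 + 2*L/(10 + L) (Q(L) = 2 + (L + L)/(L + 10) = 2 + (2*L)/(10 + L) = 2 + 2*L/(10 + L))
G(w) = -6 + 130/w + w*(10 + w)/(2*(5 + w)) (G(w) = -6 + 2*(w/((4*(5 + w)/(10 + w))) + 65/w) = -6 + 2*(w*((10 + w)/(4*(5 + w))) + 65/w) = -6 + 2*(w*(10 + w)/(4*(5 + w)) + 65/w) = -6 + 2*(65/w + w*(10 + w)/(4*(5 + w))) = -6 + (130/w + w*(10 + w)/(2*(5 + w))) = -6 + 130/w + w*(10 + w)/(2*(5 + w)))
G(-117) + 14866 = (650 + (1/2)*(-117)**3 - 1*(-117)**2 + 100*(-117))/((-117)*(5 - 117)) + 14866 = -1/117*(650 + (1/2)*(-1601613) - 1*13689 - 11700)/(-112) + 14866 = -1/117*(-1/112)*(650 - 1601613/2 - 13689 - 11700) + 14866 = -1/117*(-1/112)*(-1651091/2) + 14866 = -127007/2016 + 14866 = 29842849/2016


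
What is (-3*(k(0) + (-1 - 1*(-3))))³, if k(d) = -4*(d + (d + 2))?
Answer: 5832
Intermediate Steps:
k(d) = -8 - 8*d (k(d) = -4*(d + (2 + d)) = -4*(2 + 2*d) = -8 - 8*d)
(-3*(k(0) + (-1 - 1*(-3))))³ = (-3*((-8 - 8*0) + (-1 - 1*(-3))))³ = (-3*((-8 + 0) + (-1 + 3)))³ = (-3*(-8 + 2))³ = (-3*(-6))³ = 18³ = 5832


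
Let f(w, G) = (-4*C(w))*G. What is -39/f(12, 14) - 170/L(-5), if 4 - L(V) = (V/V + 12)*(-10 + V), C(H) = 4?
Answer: -30319/44576 ≈ -0.68016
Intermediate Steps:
f(w, G) = -16*G (f(w, G) = (-4*4)*G = -16*G)
L(V) = 134 - 13*V (L(V) = 4 - (V/V + 12)*(-10 + V) = 4 - (1 + 12)*(-10 + V) = 4 - 13*(-10 + V) = 4 - (-130 + 13*V) = 4 + (130 - 13*V) = 134 - 13*V)
-39/f(12, 14) - 170/L(-5) = -39/((-16*14)) - 170/(134 - 13*(-5)) = -39/(-224) - 170/(134 + 65) = -39*(-1/224) - 170/199 = 39/224 - 170*1/199 = 39/224 - 170/199 = -30319/44576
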